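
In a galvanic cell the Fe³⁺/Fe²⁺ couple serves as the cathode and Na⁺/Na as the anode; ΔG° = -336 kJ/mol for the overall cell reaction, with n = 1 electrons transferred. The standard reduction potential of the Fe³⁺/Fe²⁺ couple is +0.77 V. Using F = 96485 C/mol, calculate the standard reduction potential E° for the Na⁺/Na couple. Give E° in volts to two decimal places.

E°cell = −ΔG°/(nF) = −(-336×10³)/((1)(96485)) = +3.482 V.
Since Fe³⁺/Fe²⁺ is the cathode and Na⁺/Na the anode, E°cell = E°(Fe³⁺/Fe²⁺) − E°(Na⁺/Na).
So E°(Na⁺/Na) = E°(Fe³⁺/Fe²⁺) − E°cell = (+0.77) − (+3.482) = -2.71 V.

-2.71 V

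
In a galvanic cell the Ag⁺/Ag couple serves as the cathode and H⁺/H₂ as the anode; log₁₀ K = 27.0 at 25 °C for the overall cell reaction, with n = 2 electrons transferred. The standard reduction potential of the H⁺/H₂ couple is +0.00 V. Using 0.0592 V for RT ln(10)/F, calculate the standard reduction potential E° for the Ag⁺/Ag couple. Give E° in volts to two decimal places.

E°cell = (0.0592/n)·log K = (0.0592/2)(27.0) = +0.799 V.
Since Ag⁺/Ag is the cathode and H⁺/H₂ the anode, E°cell = E°(Ag⁺/Ag) − E°(H⁺/H₂).
So E°(Ag⁺/Ag) = E°cell + E°(H⁺/H₂) = +0.799 + (+0.00) = +0.80 V.

+0.80 V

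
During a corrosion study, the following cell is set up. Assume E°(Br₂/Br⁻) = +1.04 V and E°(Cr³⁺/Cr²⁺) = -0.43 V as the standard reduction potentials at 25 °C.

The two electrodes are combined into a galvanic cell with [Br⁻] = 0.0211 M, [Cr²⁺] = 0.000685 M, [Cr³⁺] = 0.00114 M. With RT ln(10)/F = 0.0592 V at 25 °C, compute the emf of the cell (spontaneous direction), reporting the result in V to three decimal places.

+1.556 V

Br₂/Br⁻ is the cathode (higher E°), Cr³⁺/Cr²⁺ the anode: E°cell = +1.04 − (-0.43) = +1.47 V, n = 2.
Overall: Br₂(l) + 2 Cr²⁺(aq) → 2 Br⁻(aq) + 2 Cr³⁺(aq)
Q = [Br⁻]^2·[Cr³⁺]^2 / ([Cr²⁺]^2); log Q = -2.909.
E = E° − (0.0592/n) log Q = +1.47 − (0.0592/2)(-2.909) = +1.556 V.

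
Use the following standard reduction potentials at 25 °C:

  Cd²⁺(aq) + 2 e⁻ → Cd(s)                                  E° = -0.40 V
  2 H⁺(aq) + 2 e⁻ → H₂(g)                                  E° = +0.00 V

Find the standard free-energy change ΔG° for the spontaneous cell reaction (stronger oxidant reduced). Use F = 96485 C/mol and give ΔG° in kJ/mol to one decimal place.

-77.2 kJ/mol

H⁺/H₂ (E° = +0.00 V) is the cathode; Cd²⁺/Cd (E° = -0.40 V) is the anode, so E°cell = +0.40 V.
Balancing electrons gives n = 2 (lcm of 2 and 2).
ΔG° = −nFE° = −(2)(96485)(+0.40) = -77,188 J = -77.2 kJ/mol.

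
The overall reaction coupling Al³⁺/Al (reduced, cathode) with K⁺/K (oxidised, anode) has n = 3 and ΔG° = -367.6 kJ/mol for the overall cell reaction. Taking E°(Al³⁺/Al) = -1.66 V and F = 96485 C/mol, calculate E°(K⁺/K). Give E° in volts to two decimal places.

E°cell = −ΔG°/(nF) = −(-367.6×10³)/((3)(96485)) = +1.270 V.
Since Al³⁺/Al is the cathode and K⁺/K the anode, E°cell = E°(Al³⁺/Al) − E°(K⁺/K).
So E°(K⁺/K) = E°(Al³⁺/Al) − E°cell = (-1.66) − (+1.270) = -2.93 V.

-2.93 V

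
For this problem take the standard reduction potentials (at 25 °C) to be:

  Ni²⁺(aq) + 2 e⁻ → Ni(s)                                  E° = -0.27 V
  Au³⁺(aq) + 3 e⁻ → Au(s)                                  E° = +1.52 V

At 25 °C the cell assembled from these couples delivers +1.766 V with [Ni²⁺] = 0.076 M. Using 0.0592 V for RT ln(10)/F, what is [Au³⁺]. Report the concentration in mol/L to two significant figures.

0.0013 M

Au³⁺/Au is the cathode, Ni²⁺/Ni the anode: E°cell = +1.79 V, n = 6.
Overall reaction: 2 Au³⁺(aq) + 3 Ni(s) → 2 Au(s) + 3 Ni²⁺(aq); Q = [Ni²⁺]^3/[Au³⁺]^2.
From E = E° − (0.0592/n) log Q: log Q = (E° − E)·n/0.0592 = (+1.79 − (+1.766))·6/0.0592 = 2.4324.
So 2·log[Au³⁺] = 3·log(0.076) − log Q = -3.3576 − (2.4324) = -5.7900; log[Au³⁺] = -5.7900 / 2 = -2.8950; [Au³⁺] = 10^(-2.8950) ≈ 0.0013 M.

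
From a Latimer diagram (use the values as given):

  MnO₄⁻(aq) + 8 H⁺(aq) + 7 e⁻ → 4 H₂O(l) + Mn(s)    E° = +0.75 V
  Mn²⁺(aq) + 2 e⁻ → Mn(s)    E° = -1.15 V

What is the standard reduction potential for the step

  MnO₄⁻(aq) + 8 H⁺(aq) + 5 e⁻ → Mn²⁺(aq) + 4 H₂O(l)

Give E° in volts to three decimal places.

Sequential free energies add, so n₃E°₃ = n₁E°₁ + n₂E°₂.
With n₃ = 7, and the known step contributing 2×(-1.15) V, the unknown satisfies 5·E° = 7×(+0.75) − 2×(-1.15) = +7.550.
E° = +7.550 / 5 = +1.510 V.

+1.510 V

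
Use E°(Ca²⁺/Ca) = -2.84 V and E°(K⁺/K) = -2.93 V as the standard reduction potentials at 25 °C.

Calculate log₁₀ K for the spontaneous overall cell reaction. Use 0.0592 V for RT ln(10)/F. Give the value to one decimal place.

Cathode: Ca²⁺/Ca; anode: K⁺/K. E°cell = +0.09 V, n = 2.
log K = nE°cell / 0.0592 = (2)(+0.09) / 0.0592 = 3.0.

3.0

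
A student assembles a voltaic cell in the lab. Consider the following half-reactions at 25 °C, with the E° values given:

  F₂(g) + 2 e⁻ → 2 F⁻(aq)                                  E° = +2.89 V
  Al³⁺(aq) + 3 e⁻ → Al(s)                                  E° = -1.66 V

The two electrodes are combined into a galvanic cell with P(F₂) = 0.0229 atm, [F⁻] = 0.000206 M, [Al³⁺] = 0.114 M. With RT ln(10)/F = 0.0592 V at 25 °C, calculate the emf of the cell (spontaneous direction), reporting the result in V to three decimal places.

F₂/F⁻ is the cathode (higher E°), Al³⁺/Al the anode: E°cell = +2.89 − (-1.66) = +4.55 V, n = 6.
Overall: 3 F₂(g) + 2 Al(s) → 6 F⁻(aq) + 2 Al³⁺(aq)
Q = [F⁻]^6·[Al³⁺]^2 / (P(F₂)^3); log Q = -19.082.
E = E° − (0.0592/n) log Q = +4.55 − (0.0592/6)(-19.082) = +4.738 V.

+4.738 V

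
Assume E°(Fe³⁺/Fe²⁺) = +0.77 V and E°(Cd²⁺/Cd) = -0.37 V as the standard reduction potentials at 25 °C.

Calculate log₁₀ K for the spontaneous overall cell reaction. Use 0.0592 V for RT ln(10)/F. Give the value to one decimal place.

Cathode: Fe³⁺/Fe²⁺; anode: Cd²⁺/Cd. E°cell = +1.14 V, n = 2.
log K = nE°cell / 0.0592 = (2)(+1.14) / 0.0592 = 38.5.

38.5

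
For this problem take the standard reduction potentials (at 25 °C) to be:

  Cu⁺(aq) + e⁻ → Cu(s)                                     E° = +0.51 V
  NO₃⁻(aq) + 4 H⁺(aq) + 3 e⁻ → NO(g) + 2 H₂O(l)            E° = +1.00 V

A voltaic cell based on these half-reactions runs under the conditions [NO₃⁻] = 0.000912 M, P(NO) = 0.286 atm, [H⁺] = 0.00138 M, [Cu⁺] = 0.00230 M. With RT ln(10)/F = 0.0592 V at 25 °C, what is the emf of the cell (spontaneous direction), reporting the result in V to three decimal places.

NO₃⁻/NO is the cathode (higher E°), Cu⁺/Cu the anode: E°cell = +1.00 − (+0.51) = +0.49 V, n = 3.
Overall: NO₃⁻(aq) + 4 H⁺(aq) + 3 Cu(s) → NO(g) + 2 H₂O(l) + 3 Cu⁺(aq)
Q = P(NO)·[Cu⁺]^3 / ([NO₃⁻]·[H⁺]^4); log Q = 6.022.
E = E° − (0.0592/n) log Q = +0.49 − (0.0592/3)(6.022) = +0.371 V.

+0.371 V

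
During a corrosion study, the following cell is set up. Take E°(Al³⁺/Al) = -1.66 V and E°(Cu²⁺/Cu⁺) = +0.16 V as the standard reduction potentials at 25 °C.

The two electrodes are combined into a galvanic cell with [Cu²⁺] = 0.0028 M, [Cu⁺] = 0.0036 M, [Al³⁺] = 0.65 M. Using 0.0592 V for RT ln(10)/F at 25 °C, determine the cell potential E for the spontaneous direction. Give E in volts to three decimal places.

Cu²⁺/Cu⁺ is the cathode (higher E°), Al³⁺/Al the anode: E°cell = +0.16 − (-1.66) = +1.82 V, n = 3.
Overall: 3 Cu²⁺(aq) + Al(s) → 3 Cu⁺(aq) + Al³⁺(aq)
Q = [Cu⁺]^3·[Al³⁺] / ([Cu²⁺]^3); log Q = 0.140.
E = E° − (0.0592/n) log Q = +1.82 − (0.0592/3)(0.140) = +1.817 V.

+1.817 V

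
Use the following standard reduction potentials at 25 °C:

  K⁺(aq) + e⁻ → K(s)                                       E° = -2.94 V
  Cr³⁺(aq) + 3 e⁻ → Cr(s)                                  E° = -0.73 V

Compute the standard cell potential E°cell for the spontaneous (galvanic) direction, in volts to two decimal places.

The Cr³⁺/Cr couple has the higher reduction potential, so it is the cathode; K⁺/K is oxidised at the anode.
E°cell = E°(cathode) − E°(anode) = (-0.73) − (-2.94) = +2.21 V.
Since E°cell > 0, the reaction is spontaneous under standard conditions.

+2.21 V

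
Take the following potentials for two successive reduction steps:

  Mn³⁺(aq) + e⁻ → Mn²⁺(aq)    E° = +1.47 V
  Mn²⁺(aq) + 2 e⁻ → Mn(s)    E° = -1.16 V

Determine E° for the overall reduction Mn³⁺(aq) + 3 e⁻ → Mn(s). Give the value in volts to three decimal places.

Adding the free-energy changes (−nFE°) of the two steps gives −n₃FE°₃ = −n₁FE°₁ − n₂FE°₂.
E°₃ = (1×+1.47 + 2×-1.16) / 3 = (-0.850) / 3 = -0.283 V.

-0.283 V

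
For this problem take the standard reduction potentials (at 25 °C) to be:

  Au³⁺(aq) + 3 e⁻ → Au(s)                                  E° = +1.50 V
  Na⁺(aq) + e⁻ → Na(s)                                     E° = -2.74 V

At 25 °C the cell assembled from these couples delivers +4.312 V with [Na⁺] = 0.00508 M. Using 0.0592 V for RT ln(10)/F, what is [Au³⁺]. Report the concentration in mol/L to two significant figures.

Au³⁺/Au is the cathode, Na⁺/Na the anode: E°cell = +4.24 V, n = 3.
Overall reaction: Au³⁺(aq) + 3 Na(s) → Au(s) + 3 Na⁺(aq); Q = [Na⁺]^3/[Au³⁺]^1.
From E = E° − (0.0592/n) log Q: log Q = (E° − E)·n/0.0592 = (+4.24 − (+4.312))·3/0.0592 = -3.6486.
So 1·log[Au³⁺] = 3·log(0.00508) − log Q = -6.8824 − (-3.6486) = -3.2338; [Au³⁺] = 10^(-3.2338) ≈ 0.00058 M.

0.00058 M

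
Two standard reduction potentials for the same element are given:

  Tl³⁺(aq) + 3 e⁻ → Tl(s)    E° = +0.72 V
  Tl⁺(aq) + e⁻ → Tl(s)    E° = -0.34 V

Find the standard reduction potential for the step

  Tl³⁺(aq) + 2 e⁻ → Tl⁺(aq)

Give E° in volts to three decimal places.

+1.250 V

Sequential free energies add, so n₃E°₃ = n₁E°₁ + n₂E°₂.
With n₃ = 3, and the known step contributing 1×(-0.34) V, the unknown satisfies 2·E° = 3×(+0.72) − 1×(-0.34) = +2.500.
E° = +2.500 / 2 = +1.250 V.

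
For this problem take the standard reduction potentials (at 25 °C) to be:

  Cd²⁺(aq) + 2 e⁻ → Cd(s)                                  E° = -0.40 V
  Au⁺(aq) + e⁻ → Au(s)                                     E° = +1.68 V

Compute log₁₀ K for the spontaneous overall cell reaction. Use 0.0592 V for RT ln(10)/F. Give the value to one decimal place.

70.3

Cathode: Au⁺/Au; anode: Cd²⁺/Cd. E°cell = +2.08 V, n = 2.
log K = nE°cell / 0.0592 = (2)(+2.08) / 0.0592 = 70.3.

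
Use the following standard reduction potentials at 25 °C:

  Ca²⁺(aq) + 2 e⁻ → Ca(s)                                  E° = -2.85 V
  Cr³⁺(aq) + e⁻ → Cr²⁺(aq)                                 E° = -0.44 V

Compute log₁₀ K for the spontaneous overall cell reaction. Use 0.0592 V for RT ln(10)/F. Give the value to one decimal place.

Cathode: Cr³⁺/Cr²⁺; anode: Ca²⁺/Ca. E°cell = +2.41 V, n = 2.
log K = nE°cell / 0.0592 = (2)(+2.41) / 0.0592 = 81.4.

81.4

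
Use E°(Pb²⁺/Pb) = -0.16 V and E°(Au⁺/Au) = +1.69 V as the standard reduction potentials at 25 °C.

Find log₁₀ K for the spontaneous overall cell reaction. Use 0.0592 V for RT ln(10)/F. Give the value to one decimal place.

62.5

Cathode: Au⁺/Au; anode: Pb²⁺/Pb. E°cell = +1.85 V, n = 2.
log K = nE°cell / 0.0592 = (2)(+1.85) / 0.0592 = 62.5.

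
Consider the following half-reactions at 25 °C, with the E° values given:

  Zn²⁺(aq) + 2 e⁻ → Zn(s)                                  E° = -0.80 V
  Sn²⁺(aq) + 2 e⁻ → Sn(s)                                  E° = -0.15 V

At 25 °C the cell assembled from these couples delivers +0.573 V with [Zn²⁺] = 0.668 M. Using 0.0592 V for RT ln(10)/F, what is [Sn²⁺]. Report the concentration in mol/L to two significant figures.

Sn²⁺/Sn is the cathode, Zn²⁺/Zn the anode: E°cell = +0.65 V, n = 2.
Overall reaction: Sn²⁺(aq) + Zn(s) → Sn(s) + Zn²⁺(aq); Q = [Zn²⁺]^1/[Sn²⁺]^1.
From E = E° − (0.0592/n) log Q: log Q = (E° − E)·n/0.0592 = (+0.65 − (+0.573))·2/0.0592 = 2.6014.
So 1·log[Sn²⁺] = 1·log(0.668) − log Q = -0.1752 − (2.6014) = -2.7766; [Sn²⁺] = 10^(-2.7766) ≈ 0.0017 M.

0.0017 M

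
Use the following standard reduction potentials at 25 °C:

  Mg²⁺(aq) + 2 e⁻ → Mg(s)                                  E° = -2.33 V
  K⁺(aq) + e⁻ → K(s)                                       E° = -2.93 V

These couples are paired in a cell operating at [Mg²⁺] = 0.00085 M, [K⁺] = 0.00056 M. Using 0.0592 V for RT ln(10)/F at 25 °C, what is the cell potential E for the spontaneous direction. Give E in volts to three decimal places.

Mg²⁺/Mg is the cathode (higher E°), K⁺/K the anode: E°cell = -2.33 − (-2.93) = +0.60 V, n = 2.
Overall: Mg²⁺(aq) + 2 K(s) → Mg(s) + 2 K⁺(aq)
Q = [K⁺]^2 / ([Mg²⁺]); log Q = -3.433.
E = E° − (0.0592/n) log Q = +0.60 − (0.0592/2)(-3.433) = +0.702 V.

+0.702 V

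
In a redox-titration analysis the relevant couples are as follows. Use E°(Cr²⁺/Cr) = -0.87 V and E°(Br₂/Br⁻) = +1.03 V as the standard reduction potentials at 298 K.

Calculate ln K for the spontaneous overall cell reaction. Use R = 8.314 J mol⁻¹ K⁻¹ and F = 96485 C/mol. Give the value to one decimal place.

Cathode: Br₂/Br⁻; anode: Cr²⁺/Cr. E°cell = (+1.03) − (-0.87) = +1.90 V, with n = 2.
ΔG° = −nFE° = −RT ln K, so ln K = nFE°/(RT) = (2)(96485)(+1.90) / ((8.314)(298)) = 147.985.

148.0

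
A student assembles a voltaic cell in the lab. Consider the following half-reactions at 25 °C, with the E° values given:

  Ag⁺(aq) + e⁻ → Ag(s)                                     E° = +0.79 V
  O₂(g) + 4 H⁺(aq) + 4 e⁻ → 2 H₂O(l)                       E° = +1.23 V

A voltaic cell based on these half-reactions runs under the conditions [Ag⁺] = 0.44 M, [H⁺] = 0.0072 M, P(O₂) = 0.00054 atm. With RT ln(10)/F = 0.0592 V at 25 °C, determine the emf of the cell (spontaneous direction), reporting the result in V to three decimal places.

+0.286 V

O₂/H₂O is the cathode (higher E°), Ag⁺/Ag the anode: E°cell = +1.23 − (+0.79) = +0.44 V, n = 4.
Overall: O₂(g) + 4 H⁺(aq) + 4 Ag(s) → 2 H₂O(l) + 4 Ag⁺(aq)
Q = [Ag⁺]^4 / (P(O₂)·[H⁺]^4); log Q = 10.412.
E = E° − (0.0592/n) log Q = +0.44 − (0.0592/4)(10.412) = +0.286 V.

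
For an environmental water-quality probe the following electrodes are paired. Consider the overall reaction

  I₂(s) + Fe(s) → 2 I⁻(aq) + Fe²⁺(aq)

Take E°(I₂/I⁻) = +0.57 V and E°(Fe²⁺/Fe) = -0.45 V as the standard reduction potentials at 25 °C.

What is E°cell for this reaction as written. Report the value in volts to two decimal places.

The I₂/I⁻ couple has the higher reduction potential, so it is the cathode; Fe²⁺/Fe is oxidised at the anode.
E°cell = E°(cathode) − E°(anode) = (+0.57) − (-0.45) = +1.02 V.
Since E°cell > 0, the reaction is spontaneous under standard conditions.

+1.02 V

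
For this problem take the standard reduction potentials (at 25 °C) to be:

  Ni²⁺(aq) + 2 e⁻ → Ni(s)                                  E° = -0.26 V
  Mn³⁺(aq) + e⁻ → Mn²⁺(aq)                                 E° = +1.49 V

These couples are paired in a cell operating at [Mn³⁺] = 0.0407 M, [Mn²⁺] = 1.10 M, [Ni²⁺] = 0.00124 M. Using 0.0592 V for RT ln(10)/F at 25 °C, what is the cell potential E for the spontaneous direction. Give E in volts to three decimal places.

+1.751 V

Mn³⁺/Mn²⁺ is the cathode (higher E°), Ni²⁺/Ni the anode: E°cell = +1.49 − (-0.26) = +1.75 V, n = 2.
Overall: 2 Mn³⁺(aq) + Ni(s) → 2 Mn²⁺(aq) + Ni²⁺(aq)
Q = [Mn²⁺]^2·[Ni²⁺] / ([Mn³⁺]^2); log Q = -0.043.
E = E° − (0.0592/n) log Q = +1.75 − (0.0592/2)(-0.043) = +1.751 V.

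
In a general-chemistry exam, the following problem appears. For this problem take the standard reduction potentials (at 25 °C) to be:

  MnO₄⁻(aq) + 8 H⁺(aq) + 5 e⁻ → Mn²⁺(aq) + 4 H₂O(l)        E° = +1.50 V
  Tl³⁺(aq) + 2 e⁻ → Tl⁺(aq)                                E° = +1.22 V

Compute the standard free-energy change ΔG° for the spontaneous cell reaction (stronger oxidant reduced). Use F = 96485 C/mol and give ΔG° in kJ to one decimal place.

-270.2 kJ

MnO₄⁻/Mn²⁺ (E° = +1.50 V) is the cathode; Tl³⁺/Tl⁺ (E° = +1.22 V) is the anode, so E°cell = +0.28 V.
Balancing electrons gives n = 10 (lcm of 5 and 2).
ΔG° = −nFE° = −(10)(96485)(+0.28) = -270,158 J = -270.2 kJ.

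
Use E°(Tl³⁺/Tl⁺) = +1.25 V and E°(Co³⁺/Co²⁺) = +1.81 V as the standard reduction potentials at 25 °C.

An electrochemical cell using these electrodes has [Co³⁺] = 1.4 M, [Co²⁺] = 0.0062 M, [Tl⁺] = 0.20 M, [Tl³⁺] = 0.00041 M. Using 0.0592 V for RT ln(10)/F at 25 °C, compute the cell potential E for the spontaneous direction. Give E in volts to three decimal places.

Co³⁺/Co²⁺ is the cathode (higher E°), Tl³⁺/Tl⁺ the anode: E°cell = +1.81 − (+1.25) = +0.56 V, n = 2.
Overall: 2 Co³⁺(aq) + Tl⁺(aq) → 2 Co²⁺(aq) + Tl³⁺(aq)
Q = [Co²⁺]^2·[Tl³⁺] / ([Co³⁺]^2·[Tl⁺]); log Q = -7.396.
E = E° − (0.0592/n) log Q = +0.56 − (0.0592/2)(-7.396) = +0.779 V.

+0.779 V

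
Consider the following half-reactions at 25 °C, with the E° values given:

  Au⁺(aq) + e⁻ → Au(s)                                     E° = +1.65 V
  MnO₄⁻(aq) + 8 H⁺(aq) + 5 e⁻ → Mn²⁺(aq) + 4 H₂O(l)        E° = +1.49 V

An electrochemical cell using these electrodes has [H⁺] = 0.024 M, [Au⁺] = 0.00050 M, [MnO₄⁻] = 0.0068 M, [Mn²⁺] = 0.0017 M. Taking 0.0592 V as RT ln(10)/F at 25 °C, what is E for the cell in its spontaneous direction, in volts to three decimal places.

+0.111 V

Au⁺/Au is the cathode (higher E°), MnO₄⁻/Mn²⁺ the anode: E°cell = +1.65 − (+1.49) = +0.16 V, n = 5.
Overall: 5 Au⁺(aq) + Mn²⁺(aq) + 4 H₂O(l) → 5 Au(s) + MnO₄⁻(aq) + 8 H⁺(aq)
Q = [MnO₄⁻]·[H⁺]^8 / ([Au⁺]^5·[Mn²⁺]); log Q = 4.149.
E = E° − (0.0592/n) log Q = +0.16 − (0.0592/5)(4.149) = +0.111 V.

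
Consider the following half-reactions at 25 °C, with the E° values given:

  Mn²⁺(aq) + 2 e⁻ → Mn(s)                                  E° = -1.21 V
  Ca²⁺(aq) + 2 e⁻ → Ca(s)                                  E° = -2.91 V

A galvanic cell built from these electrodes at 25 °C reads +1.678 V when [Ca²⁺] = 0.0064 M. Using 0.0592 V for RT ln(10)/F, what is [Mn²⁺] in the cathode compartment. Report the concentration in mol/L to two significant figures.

Mn²⁺/Mn is the cathode, Ca²⁺/Ca the anode: E°cell = +1.70 V, n = 2.
Overall reaction: Mn²⁺(aq) + Ca(s) → Mn(s) + Ca²⁺(aq); Q = [Ca²⁺]^1/[Mn²⁺]^1.
From E = E° − (0.0592/n) log Q: log Q = (E° − E)·n/0.0592 = (+1.70 − (+1.678))·2/0.0592 = 0.7432.
So 1·log[Mn²⁺] = 1·log(0.0064) − log Q = -2.1938 − (0.7432) = -2.9370; [Mn²⁺] = 10^(-2.9370) ≈ 0.0012 M.

0.0012 M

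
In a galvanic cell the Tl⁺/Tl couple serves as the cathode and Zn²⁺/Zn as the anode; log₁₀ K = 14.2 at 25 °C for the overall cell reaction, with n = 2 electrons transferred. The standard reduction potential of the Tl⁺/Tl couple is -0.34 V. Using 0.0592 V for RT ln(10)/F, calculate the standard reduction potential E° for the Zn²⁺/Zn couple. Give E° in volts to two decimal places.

E°cell = (0.0592/n)·log K = (0.0592/2)(14.2) = +0.420 V.
Since Tl⁺/Tl is the cathode and Zn²⁺/Zn the anode, E°cell = E°(Tl⁺/Tl) − E°(Zn²⁺/Zn).
So E°(Zn²⁺/Zn) = E°(Tl⁺/Tl) − E°cell = (-0.34) − (+0.420) = -0.76 V.

-0.76 V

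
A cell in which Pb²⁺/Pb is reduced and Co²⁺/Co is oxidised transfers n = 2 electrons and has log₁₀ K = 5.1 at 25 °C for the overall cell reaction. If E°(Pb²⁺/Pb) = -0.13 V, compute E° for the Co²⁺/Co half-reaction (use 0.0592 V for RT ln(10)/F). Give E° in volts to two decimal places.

-0.28 V

E°cell = (0.0592/n)·log K = (0.0592/2)(5.1) = +0.151 V.
Since Pb²⁺/Pb is the cathode and Co²⁺/Co the anode, E°cell = E°(Pb²⁺/Pb) − E°(Co²⁺/Co).
So E°(Co²⁺/Co) = E°(Pb²⁺/Pb) − E°cell = (-0.13) − (+0.151) = -0.28 V.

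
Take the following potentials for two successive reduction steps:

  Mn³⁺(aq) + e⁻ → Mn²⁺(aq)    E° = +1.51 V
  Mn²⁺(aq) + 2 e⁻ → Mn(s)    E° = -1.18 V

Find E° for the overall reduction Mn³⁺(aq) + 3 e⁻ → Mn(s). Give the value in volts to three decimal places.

Standard free energies of sequential steps add: ΔG°₃ = ΔG°₁ + ΔG°₂, so n₃E°₃ = n₁E°₁ + n₂E°₂.
E°₃ = (1×+1.51 + 2×-1.18) / 3 = (-0.850) / 3 = -0.283 V.

-0.283 V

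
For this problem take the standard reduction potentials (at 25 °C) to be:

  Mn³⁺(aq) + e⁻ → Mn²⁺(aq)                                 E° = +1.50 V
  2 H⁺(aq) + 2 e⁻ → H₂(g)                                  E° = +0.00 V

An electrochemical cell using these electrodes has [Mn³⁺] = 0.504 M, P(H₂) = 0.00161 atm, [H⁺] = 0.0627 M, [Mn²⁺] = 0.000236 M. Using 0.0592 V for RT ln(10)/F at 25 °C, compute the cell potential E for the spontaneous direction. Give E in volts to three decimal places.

+1.686 V

Mn³⁺/Mn²⁺ is the cathode (higher E°), H⁺/H₂ the anode: E°cell = +1.50 − (+0.00) = +1.50 V, n = 2.
Overall: 2 Mn³⁺(aq) + H₂(g) → 2 Mn²⁺(aq) + 2 H⁺(aq)
Q = [Mn²⁺]^2·[H⁺]^2 / ([Mn³⁺]^2·P(H₂)); log Q = -6.271.
E = E° − (0.0592/n) log Q = +1.50 − (0.0592/2)(-6.271) = +1.686 V.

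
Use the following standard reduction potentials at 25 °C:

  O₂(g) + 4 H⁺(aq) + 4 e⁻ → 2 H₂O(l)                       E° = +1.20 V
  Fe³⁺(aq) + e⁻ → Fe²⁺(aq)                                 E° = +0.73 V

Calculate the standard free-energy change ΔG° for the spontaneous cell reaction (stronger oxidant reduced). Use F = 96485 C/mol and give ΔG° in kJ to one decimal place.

O₂/H₂O (E° = +1.20 V) is the cathode; Fe³⁺/Fe²⁺ (E° = +0.73 V) is the anode, so E°cell = +0.47 V.
Balancing electrons gives n = 4 (lcm of 4 and 1).
ΔG° = −nFE° = −(4)(96485)(+0.47) = -181,392 J = -181.4 kJ.

-181.4 kJ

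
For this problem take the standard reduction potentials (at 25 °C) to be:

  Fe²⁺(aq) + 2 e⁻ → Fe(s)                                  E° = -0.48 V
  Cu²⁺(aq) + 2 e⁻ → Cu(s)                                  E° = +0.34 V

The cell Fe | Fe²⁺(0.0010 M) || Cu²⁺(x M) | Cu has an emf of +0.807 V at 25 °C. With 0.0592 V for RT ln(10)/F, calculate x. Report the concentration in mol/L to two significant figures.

Cu²⁺/Cu is the cathode, Fe²⁺/Fe the anode: E°cell = +0.82 V, n = 2.
Overall reaction: Cu²⁺(aq) + Fe(s) → Cu(s) + Fe²⁺(aq); Q = [Fe²⁺]^1/[Cu²⁺]^1.
From E = E° − (0.0592/n) log Q: log Q = (E° − E)·n/0.0592 = (+0.82 − (+0.807))·2/0.0592 = 0.4392.
So 1·log[Cu²⁺] = 1·log(0.001) − log Q = -3.0000 − (0.4392) = -3.4392; [Cu²⁺] = 10^(-3.4392) ≈ 0.00036 M.

0.00036 M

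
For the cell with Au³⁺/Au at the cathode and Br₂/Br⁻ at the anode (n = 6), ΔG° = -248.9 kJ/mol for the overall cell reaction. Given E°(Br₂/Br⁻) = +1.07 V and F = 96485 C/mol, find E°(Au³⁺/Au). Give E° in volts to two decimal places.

+1.50 V

E°cell = −ΔG°/(nF) = −(-248.9×10³)/((6)(96485)) = +0.430 V.
Since Au³⁺/Au is the cathode and Br₂/Br⁻ the anode, E°cell = E°(Au³⁺/Au) − E°(Br₂/Br⁻).
So E°(Au³⁺/Au) = E°cell + E°(Br₂/Br⁻) = +0.430 + (+1.07) = +1.50 V.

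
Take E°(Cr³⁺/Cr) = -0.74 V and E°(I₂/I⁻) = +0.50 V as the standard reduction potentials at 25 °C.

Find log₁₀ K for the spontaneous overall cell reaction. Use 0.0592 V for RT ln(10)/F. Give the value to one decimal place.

Cathode: I₂/I⁻; anode: Cr³⁺/Cr. E°cell = +1.24 V, n = 6.
log K = nE°cell / 0.0592 = (6)(+1.24) / 0.0592 = 125.7.

125.7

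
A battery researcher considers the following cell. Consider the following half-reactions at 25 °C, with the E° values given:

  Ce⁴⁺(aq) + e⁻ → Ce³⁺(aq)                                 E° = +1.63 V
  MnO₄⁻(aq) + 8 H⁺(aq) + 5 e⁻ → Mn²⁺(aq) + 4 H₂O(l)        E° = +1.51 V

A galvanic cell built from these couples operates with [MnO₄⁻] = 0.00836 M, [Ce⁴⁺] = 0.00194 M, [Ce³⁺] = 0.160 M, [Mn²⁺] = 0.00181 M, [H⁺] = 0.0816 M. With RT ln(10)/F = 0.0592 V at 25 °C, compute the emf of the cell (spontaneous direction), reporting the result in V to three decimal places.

Ce⁴⁺/Ce³⁺ is the cathode (higher E°), MnO₄⁻/Mn²⁺ the anode: E°cell = +1.63 − (+1.51) = +0.12 V, n = 5.
Overall: 5 Ce⁴⁺(aq) + Mn²⁺(aq) + 4 H₂O(l) → 5 Ce³⁺(aq) + MnO₄⁻(aq) + 8 H⁺(aq)
Q = [Ce³⁺]^5·[MnO₄⁻]·[H⁺]^8 / ([Ce⁴⁺]^5·[Mn²⁺]); log Q = 1.540.
E = E° − (0.0592/n) log Q = +0.12 − (0.0592/5)(1.540) = +0.102 V.

+0.102 V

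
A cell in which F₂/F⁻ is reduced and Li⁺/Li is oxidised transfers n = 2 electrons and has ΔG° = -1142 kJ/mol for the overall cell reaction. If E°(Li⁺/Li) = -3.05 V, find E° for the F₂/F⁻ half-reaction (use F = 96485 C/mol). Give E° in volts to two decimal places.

E°cell = −ΔG°/(nF) = −(-1142×10³)/((2)(96485)) = +5.918 V.
Since F₂/F⁻ is the cathode and Li⁺/Li the anode, E°cell = E°(F₂/F⁻) − E°(Li⁺/Li).
So E°(F₂/F⁻) = E°cell + E°(Li⁺/Li) = +5.918 + (-3.05) = +2.87 V.

+2.87 V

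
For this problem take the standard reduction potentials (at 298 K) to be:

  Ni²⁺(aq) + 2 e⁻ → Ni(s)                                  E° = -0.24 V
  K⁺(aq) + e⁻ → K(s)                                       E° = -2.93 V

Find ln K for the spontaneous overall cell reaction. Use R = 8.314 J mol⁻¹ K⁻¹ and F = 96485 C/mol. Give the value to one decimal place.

209.5

Cathode: Ni²⁺/Ni; anode: K⁺/K. E°cell = (-0.24) − (-2.93) = +2.69 V, with n = 2.
ΔG° = −nFE° = −RT ln K, so ln K = nFE°/(RT) = (2)(96485)(+2.69) / ((8.314)(298)) = 209.515.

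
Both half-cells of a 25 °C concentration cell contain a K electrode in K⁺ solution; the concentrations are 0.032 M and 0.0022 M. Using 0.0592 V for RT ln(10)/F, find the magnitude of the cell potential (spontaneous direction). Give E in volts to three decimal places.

+0.069 V

For a concentration cell E°cell = 0. The 0.032 M side is the cathode (reduction is favoured where [K⁺] is higher).
With n = 1, E = −(0.0592/1) log([K⁺]ₐₙ/[K⁺]꜀ₐₜ) = −(0.0592/1) log(0.0022/0.032) = −(0.0592/1)(-1.163) = +0.069 V.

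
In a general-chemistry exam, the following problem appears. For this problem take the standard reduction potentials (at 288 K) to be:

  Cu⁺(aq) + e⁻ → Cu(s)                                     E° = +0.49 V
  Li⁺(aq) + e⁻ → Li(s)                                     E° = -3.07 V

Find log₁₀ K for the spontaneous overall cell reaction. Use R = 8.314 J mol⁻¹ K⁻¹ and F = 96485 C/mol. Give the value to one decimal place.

62.3

Cathode: Cu⁺/Cu; anode: Li⁺/Li. E°cell = (+0.49) − (-3.07) = +3.56 V, with n = 1.
ΔG° = −nFE° = −RT ln K, so ln K = nFE°/(RT) = (1)(96485)(+3.56) / ((8.314)(288)) = 143.452.
log₁₀ K = 143.452 / ln 10 = 62.3.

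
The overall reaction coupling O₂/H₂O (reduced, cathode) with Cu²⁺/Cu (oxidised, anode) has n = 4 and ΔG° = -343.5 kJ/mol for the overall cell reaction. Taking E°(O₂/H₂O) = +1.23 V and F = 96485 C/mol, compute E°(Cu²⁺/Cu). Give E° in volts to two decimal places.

E°cell = −ΔG°/(nF) = −(-343.5×10³)/((4)(96485)) = +0.890 V.
Since O₂/H₂O is the cathode and Cu²⁺/Cu the anode, E°cell = E°(O₂/H₂O) − E°(Cu²⁺/Cu).
So E°(Cu²⁺/Cu) = E°(O₂/H₂O) − E°cell = (+1.23) − (+0.890) = +0.34 V.

+0.34 V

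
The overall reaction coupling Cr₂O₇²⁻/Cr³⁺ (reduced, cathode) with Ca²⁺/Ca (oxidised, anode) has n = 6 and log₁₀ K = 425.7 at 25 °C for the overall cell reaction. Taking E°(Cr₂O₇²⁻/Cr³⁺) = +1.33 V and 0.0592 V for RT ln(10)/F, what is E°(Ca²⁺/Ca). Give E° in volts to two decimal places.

-2.87 V

E°cell = (0.0592/n)·log K = (0.0592/6)(425.7) = +4.200 V.
Since Cr₂O₇²⁻/Cr³⁺ is the cathode and Ca²⁺/Ca the anode, E°cell = E°(Cr₂O₇²⁻/Cr³⁺) − E°(Ca²⁺/Ca).
So E°(Ca²⁺/Ca) = E°(Cr₂O₇²⁻/Cr³⁺) − E°cell = (+1.33) − (+4.200) = -2.87 V.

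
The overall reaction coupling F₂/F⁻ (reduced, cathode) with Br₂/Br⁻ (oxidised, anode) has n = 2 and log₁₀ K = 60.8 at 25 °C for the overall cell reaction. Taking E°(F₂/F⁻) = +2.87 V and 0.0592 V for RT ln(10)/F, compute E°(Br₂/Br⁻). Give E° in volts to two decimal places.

E°cell = (0.0592/n)·log K = (0.0592/2)(60.8) = +1.800 V.
Since F₂/F⁻ is the cathode and Br₂/Br⁻ the anode, E°cell = E°(F₂/F⁻) − E°(Br₂/Br⁻).
So E°(Br₂/Br⁻) = E°(F₂/F⁻) − E°cell = (+2.87) − (+1.800) = +1.07 V.

+1.07 V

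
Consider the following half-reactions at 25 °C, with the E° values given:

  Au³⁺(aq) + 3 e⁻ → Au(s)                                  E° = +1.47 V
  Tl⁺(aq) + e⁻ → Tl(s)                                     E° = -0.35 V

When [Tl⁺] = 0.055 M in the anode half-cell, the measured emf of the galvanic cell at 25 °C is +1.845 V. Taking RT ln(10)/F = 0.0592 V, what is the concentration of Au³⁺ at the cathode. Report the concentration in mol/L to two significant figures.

0.0031 M

Au³⁺/Au is the cathode, Tl⁺/Tl the anode: E°cell = +1.82 V, n = 3.
Overall reaction: Au³⁺(aq) + 3 Tl(s) → Au(s) + 3 Tl⁺(aq); Q = [Tl⁺]^3/[Au³⁺]^1.
From E = E° − (0.0592/n) log Q: log Q = (E° − E)·n/0.0592 = (+1.82 − (+1.845))·3/0.0592 = -1.2669.
So 1·log[Au³⁺] = 3·log(0.055) − log Q = -3.7789 − (-1.2669) = -2.5120; [Au³⁺] = 10^(-2.5120) ≈ 0.0031 M.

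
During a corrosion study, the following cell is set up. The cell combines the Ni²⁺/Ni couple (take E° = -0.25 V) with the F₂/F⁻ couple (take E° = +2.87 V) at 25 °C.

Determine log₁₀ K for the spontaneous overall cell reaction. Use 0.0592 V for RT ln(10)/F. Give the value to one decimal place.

105.4

Cathode: F₂/F⁻; anode: Ni²⁺/Ni. E°cell = +3.12 V, n = 2.
log K = nE°cell / 0.0592 = (2)(+3.12) / 0.0592 = 105.4.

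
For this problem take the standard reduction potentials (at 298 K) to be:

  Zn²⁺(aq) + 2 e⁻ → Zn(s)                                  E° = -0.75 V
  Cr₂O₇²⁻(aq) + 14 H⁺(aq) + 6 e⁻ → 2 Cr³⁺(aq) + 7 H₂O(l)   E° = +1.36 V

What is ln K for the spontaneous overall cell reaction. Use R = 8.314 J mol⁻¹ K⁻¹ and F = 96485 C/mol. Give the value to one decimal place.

Cathode: Cr₂O₇²⁻/Cr³⁺; anode: Zn²⁺/Zn. E°cell = (+1.36) − (-0.75) = +2.11 V, with n = 6.
ΔG° = −nFE° = −RT ln K, so ln K = nFE°/(RT) = (6)(96485)(+2.11) / ((8.314)(298)) = 493.023.

493.0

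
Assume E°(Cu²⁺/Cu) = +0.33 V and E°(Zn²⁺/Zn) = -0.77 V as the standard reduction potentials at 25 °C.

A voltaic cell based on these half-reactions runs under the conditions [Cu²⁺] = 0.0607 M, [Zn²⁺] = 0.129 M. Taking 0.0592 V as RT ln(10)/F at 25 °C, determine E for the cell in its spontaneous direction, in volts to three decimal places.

Cu²⁺/Cu is the cathode (higher E°), Zn²⁺/Zn the anode: E°cell = +0.33 − (-0.77) = +1.10 V, n = 2.
Overall: Cu²⁺(aq) + Zn(s) → Cu(s) + Zn²⁺(aq)
Q = [Zn²⁺] / ([Cu²⁺]); log Q = 0.327.
E = E° − (0.0592/n) log Q = +1.10 − (0.0592/2)(0.327) = +1.090 V.

+1.090 V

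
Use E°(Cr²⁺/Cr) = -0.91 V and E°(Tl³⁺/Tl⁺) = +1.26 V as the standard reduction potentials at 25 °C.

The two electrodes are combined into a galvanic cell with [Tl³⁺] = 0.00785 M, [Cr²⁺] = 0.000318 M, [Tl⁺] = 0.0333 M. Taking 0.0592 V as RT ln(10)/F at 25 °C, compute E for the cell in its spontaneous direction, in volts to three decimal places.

+2.255 V

Tl³⁺/Tl⁺ is the cathode (higher E°), Cr²⁺/Cr the anode: E°cell = +1.26 − (-0.91) = +2.17 V, n = 2.
Overall: Tl³⁺(aq) + Cr(s) → Tl⁺(aq) + Cr²⁺(aq)
Q = [Tl⁺]·[Cr²⁺] / ([Tl³⁺]); log Q = -2.870.
E = E° − (0.0592/n) log Q = +2.17 − (0.0592/2)(-2.870) = +2.255 V.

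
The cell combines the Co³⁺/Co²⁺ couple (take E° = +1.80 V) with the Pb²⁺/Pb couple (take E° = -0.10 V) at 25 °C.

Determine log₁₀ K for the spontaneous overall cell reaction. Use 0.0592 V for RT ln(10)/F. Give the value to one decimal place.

64.2

Cathode: Co³⁺/Co²⁺; anode: Pb²⁺/Pb. E°cell = +1.90 V, n = 2.
log K = nE°cell / 0.0592 = (2)(+1.90) / 0.0592 = 64.2.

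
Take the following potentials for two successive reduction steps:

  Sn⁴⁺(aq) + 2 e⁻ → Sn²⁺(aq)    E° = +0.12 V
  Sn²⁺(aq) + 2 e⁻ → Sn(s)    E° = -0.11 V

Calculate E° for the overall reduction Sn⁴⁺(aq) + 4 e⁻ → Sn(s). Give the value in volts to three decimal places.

+0.005 V

Standard free energies of sequential steps add: ΔG°₃ = ΔG°₁ + ΔG°₂, so n₃E°₃ = n₁E°₁ + n₂E°₂.
E°₃ = (2×+0.12 + 2×-0.11) / 4 = (+0.020) / 4 = +0.005 V.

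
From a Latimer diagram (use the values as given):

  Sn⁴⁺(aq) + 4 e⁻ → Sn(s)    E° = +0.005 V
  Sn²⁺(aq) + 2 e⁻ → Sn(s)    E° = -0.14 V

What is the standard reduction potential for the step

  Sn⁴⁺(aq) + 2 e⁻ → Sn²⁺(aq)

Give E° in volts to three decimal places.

Sequential free energies add, so n₃E°₃ = n₁E°₁ + n₂E°₂.
With n₃ = 4, and the known step contributing 2×(-0.14) V, the unknown satisfies 2·E° = 4×(+0.005) − 2×(-0.14) = +0.300.
E° = +0.300 / 2 = +0.150 V.

+0.150 V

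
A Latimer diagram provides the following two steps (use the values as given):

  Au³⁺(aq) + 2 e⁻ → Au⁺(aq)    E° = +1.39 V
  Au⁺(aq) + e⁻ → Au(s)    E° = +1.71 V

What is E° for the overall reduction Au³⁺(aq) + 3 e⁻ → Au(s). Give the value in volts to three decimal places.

Standard free energies of sequential steps add: ΔG°₃ = ΔG°₁ + ΔG°₂, so n₃E°₃ = n₁E°₁ + n₂E°₂.
E°₃ = (2×+1.39 + 1×+1.71) / 3 = (+4.490) / 3 = +1.497 V.
E° values themselves are not directly additive — weighting by electron count is essential.

+1.497 V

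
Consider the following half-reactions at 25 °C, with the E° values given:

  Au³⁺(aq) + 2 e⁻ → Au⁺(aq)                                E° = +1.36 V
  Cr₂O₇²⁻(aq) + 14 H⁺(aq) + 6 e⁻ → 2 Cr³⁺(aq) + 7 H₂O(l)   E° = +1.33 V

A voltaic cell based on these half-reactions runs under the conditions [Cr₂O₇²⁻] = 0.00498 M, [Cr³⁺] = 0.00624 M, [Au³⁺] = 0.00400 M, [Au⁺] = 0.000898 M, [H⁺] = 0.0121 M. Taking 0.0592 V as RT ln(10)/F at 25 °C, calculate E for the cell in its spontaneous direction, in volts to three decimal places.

+0.293 V

Au³⁺/Au⁺ is the cathode (higher E°), Cr₂O₇²⁻/Cr³⁺ the anode: E°cell = +1.36 − (+1.33) = +0.03 V, n = 6.
Overall: 3 Au³⁺(aq) + 2 Cr³⁺(aq) + 7 H₂O(l) → 3 Au⁺(aq) + Cr₂O₇²⁻(aq) + 14 H⁺(aq)
Q = [Au⁺]^3·[Cr₂O₇²⁻]·[H⁺]^14 / ([Au³⁺]^3·[Cr³⁺]^2); log Q = -26.680.
E = E° − (0.0592/n) log Q = +0.03 − (0.0592/6)(-26.680) = +0.293 V.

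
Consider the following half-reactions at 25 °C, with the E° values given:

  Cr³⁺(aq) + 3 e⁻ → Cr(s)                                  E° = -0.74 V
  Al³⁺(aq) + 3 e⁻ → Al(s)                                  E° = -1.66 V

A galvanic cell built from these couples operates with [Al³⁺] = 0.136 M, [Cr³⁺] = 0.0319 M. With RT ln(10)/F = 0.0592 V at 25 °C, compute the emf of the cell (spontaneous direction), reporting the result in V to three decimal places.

Cr³⁺/Cr is the cathode (higher E°), Al³⁺/Al the anode: E°cell = -0.74 − (-1.66) = +0.92 V, n = 3.
Overall: Cr³⁺(aq) + Al(s) → Cr(s) + Al³⁺(aq)
Q = [Al³⁺] / ([Cr³⁺]); log Q = 0.630.
E = E° − (0.0592/n) log Q = +0.92 − (0.0592/3)(0.630) = +0.908 V.

+0.908 V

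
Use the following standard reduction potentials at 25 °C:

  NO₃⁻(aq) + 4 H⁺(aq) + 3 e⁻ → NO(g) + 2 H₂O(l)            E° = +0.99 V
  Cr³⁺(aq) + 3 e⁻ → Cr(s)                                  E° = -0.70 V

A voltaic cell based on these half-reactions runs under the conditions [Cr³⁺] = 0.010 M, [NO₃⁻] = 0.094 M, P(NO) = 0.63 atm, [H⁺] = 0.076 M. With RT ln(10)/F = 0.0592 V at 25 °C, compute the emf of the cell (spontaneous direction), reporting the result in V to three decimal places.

+1.625 V

NO₃⁻/NO is the cathode (higher E°), Cr³⁺/Cr the anode: E°cell = +0.99 − (-0.70) = +1.69 V, n = 3.
Overall: NO₃⁻(aq) + 4 H⁺(aq) + Cr(s) → NO(g) + 2 H₂O(l) + Cr³⁺(aq)
Q = P(NO)·[Cr³⁺] / ([NO₃⁻]·[H⁺]^4); log Q = 3.303.
E = E° − (0.0592/n) log Q = +1.69 − (0.0592/3)(3.303) = +1.625 V.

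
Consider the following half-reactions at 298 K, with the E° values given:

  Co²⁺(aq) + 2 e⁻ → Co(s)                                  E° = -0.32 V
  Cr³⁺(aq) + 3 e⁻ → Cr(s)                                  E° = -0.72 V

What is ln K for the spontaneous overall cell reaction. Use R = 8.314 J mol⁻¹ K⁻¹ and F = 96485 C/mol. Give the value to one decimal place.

Cathode: Co²⁺/Co; anode: Cr³⁺/Cr. E°cell = (-0.32) − (-0.72) = +0.40 V, with n = 6.
ΔG° = −nFE° = −RT ln K, so ln K = nFE°/(RT) = (6)(96485)(+0.40) / ((8.314)(298)) = 93.464.

93.5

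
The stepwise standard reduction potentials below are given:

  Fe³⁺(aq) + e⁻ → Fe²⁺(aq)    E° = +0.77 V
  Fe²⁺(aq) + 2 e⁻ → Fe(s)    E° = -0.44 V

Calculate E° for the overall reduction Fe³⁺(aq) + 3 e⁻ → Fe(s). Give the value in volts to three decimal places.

-0.037 V

Since ΔG° = −nFE° is additive over sequential reductions, n₃E°₃ = n₁E°₁ + n₂E°₂.
E°₃ = (1×+0.77 + 2×-0.44) / 3 = (-0.110) / 3 = -0.037 V.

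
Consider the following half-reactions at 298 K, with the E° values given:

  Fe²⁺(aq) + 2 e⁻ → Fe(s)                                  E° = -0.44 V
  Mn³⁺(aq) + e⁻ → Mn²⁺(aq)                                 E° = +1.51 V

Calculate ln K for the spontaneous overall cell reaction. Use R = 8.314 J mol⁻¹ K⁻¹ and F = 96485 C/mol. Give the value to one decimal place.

151.9

Cathode: Mn³⁺/Mn²⁺; anode: Fe²⁺/Fe. E°cell = (+1.51) − (-0.44) = +1.95 V, with n = 2.
ΔG° = −nFE° = −RT ln K, so ln K = nFE°/(RT) = (2)(96485)(+1.95) / ((8.314)(298)) = 151.879.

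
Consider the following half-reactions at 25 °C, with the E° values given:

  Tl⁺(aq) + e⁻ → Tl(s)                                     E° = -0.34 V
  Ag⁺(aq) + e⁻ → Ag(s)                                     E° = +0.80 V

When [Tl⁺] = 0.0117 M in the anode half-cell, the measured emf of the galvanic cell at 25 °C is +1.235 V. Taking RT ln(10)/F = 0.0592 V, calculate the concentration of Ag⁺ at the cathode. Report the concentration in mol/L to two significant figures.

Ag⁺/Ag is the cathode, Tl⁺/Tl the anode: E°cell = +1.14 V, n = 1.
Overall reaction: Ag⁺(aq) + Tl(s) → Ag(s) + Tl⁺(aq); Q = [Tl⁺]^1/[Ag⁺]^1.
From E = E° − (0.0592/n) log Q: log Q = (E° − E)·n/0.0592 = (+1.14 − (+1.235))·1/0.0592 = -1.6047.
So 1·log[Ag⁺] = 1·log(0.0117) − log Q = -1.9318 − (-1.6047) = -0.3271; [Ag⁺] = 10^(-0.3271) ≈ 0.47 M.

0.47 M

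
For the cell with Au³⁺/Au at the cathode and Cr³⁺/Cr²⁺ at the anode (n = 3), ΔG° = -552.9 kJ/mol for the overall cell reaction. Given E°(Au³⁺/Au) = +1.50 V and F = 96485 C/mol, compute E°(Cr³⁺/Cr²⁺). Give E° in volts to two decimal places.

E°cell = −ΔG°/(nF) = −(-552.9×10³)/((3)(96485)) = +1.910 V.
Since Au³⁺/Au is the cathode and Cr³⁺/Cr²⁺ the anode, E°cell = E°(Au³⁺/Au) − E°(Cr³⁺/Cr²⁺).
So E°(Cr³⁺/Cr²⁺) = E°(Au³⁺/Au) − E°cell = (+1.50) − (+1.910) = -0.41 V.

-0.41 V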